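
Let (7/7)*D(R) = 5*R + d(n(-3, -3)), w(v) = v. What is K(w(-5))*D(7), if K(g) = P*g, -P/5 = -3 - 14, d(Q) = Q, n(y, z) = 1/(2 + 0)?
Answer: -30175/2 ≈ -15088.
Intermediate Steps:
n(y, z) = ½ (n(y, z) = 1/2 = ½)
P = 85 (P = -5*(-3 - 14) = -5*(-17) = 85)
K(g) = 85*g
D(R) = ½ + 5*R (D(R) = 5*R + ½ = ½ + 5*R)
K(w(-5))*D(7) = (85*(-5))*(½ + 5*7) = -425*(½ + 35) = -425*71/2 = -30175/2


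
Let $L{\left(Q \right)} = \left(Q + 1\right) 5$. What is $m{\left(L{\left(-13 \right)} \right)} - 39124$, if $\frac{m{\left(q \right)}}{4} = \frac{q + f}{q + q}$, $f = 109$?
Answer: $- \frac{1173769}{30} \approx -39126.0$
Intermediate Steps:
$L{\left(Q \right)} = 5 + 5 Q$ ($L{\left(Q \right)} = \left(1 + Q\right) 5 = 5 + 5 Q$)
$m{\left(q \right)} = \frac{2 \left(109 + q\right)}{q}$ ($m{\left(q \right)} = 4 \frac{q + 109}{q + q} = 4 \frac{109 + q}{2 q} = \frac{2 \left(109 + q\right)}{q}$)
$m{\left(L{\left(-13 \right)} \right)} - 39124 = \left(2 + \frac{218}{5 + 5 \left(-13\right)}\right) - 39124 = \left(2 + \frac{218}{5 - 65}\right) - 39124 = \left(2 + \frac{218}{-60}\right) - 39124 = \left(2 + 218 \left(- \frac{1}{60}\right)\right) - 39124 = \left(2 - \frac{109}{30}\right) - 39124 = - \frac{49}{30} - 39124 = - \frac{1173769}{30}$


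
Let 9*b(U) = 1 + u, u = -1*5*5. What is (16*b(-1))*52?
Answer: -6656/3 ≈ -2218.7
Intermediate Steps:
u = -25 (u = -5*5 = -25)
b(U) = -8/3 (b(U) = (1 - 25)/9 = (⅑)*(-24) = -8/3)
(16*b(-1))*52 = (16*(-8/3))*52 = -128/3*52 = -6656/3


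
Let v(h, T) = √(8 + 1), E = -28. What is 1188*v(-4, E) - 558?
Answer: 3006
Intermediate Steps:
v(h, T) = 3 (v(h, T) = √9 = 3)
1188*v(-4, E) - 558 = 1188*3 - 558 = 3564 - 558 = 3006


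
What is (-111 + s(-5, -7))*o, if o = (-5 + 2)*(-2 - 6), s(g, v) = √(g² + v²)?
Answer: -2664 + 24*√74 ≈ -2457.5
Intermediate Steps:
o = 24 (o = -3*(-8) = 24)
(-111 + s(-5, -7))*o = (-111 + √((-5)² + (-7)²))*24 = (-111 + √(25 + 49))*24 = (-111 + √74)*24 = -2664 + 24*√74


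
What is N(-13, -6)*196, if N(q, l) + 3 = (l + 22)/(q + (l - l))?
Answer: -10780/13 ≈ -829.23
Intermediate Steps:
N(q, l) = -3 + (22 + l)/q (N(q, l) = -3 + (l + 22)/(q + (l - l)) = -3 + (22 + l)/(q + 0) = -3 + (22 + l)/q)
N(-13, -6)*196 = ((22 - 6 - 3*(-13))/(-13))*196 = -(22 - 6 + 39)/13*196 = -1/13*55*196 = -55/13*196 = -10780/13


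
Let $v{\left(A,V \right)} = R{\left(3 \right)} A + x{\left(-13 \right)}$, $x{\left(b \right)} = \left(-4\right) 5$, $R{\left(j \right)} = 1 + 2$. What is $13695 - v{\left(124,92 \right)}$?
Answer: $13343$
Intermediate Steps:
$R{\left(j \right)} = 3$
$x{\left(b \right)} = -20$
$v{\left(A,V \right)} = -20 + 3 A$ ($v{\left(A,V \right)} = 3 A - 20 = -20 + 3 A$)
$13695 - v{\left(124,92 \right)} = 13695 - \left(-20 + 3 \cdot 124\right) = 13695 - \left(-20 + 372\right) = 13695 - 352 = 13343$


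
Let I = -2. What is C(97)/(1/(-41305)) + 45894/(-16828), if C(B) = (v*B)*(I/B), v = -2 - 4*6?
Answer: -18072116987/8414 ≈ -2.1479e+6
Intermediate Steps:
v = -26 (v = -2 - 24 = -26)
C(B) = 52 (C(B) = (-26*B)*(-2/B) = 52)
C(97)/(1/(-41305)) + 45894/(-16828) = 52/(1/(-41305)) + 45894/(-16828) = 52/(-1/41305) + 45894*(-1/16828) = 52*(-41305) - 22947/8414 = -2147860 - 22947/8414 = -18072116987/8414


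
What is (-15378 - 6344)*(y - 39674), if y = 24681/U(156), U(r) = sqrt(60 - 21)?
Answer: 861798628 - 178706894*sqrt(39)/13 ≈ 7.7595e+8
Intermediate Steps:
U(r) = sqrt(39)
y = 8227*sqrt(39)/13 (y = 24681/(sqrt(39)) = 24681*(sqrt(39)/39) = 8227*sqrt(39)/13 ≈ 3952.1)
(-15378 - 6344)*(y - 39674) = (-15378 - 6344)*(8227*sqrt(39)/13 - 39674) = -21722*(-39674 + 8227*sqrt(39)/13) = 861798628 - 178706894*sqrt(39)/13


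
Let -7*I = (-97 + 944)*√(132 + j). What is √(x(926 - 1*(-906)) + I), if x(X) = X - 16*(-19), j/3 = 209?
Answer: √(2136 - 121*√759) ≈ 34.606*I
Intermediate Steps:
j = 627 (j = 3*209 = 627)
x(X) = 304 + X (x(X) = X + 304 = 304 + X)
I = -121*√759 (I = -(-97 + 944)*√(132 + 627)/7 = -121*√759 ≈ -3333.5)
√(x(926 - 1*(-906)) + I) = √((304 + (926 - 1*(-906))) - 121*√759) = √((304 + (926 + 906)) - 121*√759) = √((304 + 1832) - 121*√759) = √(2136 - 121*√759)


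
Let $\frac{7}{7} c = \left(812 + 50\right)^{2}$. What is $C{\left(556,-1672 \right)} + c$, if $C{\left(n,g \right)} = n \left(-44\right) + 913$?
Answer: $719493$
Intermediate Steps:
$C{\left(n,g \right)} = 913 - 44 n$ ($C{\left(n,g \right)} = - 44 n + 913 = 913 - 44 n$)
$c = 743044$ ($c = \left(812 + 50\right)^{2} = 862^{2} = 743044$)
$C{\left(556,-1672 \right)} + c = \left(913 - 24464\right) + 743044 = -23551 + 743044 = 719493$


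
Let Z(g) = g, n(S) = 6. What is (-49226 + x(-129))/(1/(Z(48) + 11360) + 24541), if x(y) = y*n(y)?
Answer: -570400000/279963729 ≈ -2.0374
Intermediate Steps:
x(y) = 6*y (x(y) = y*6 = 6*y)
(-49226 + x(-129))/(1/(Z(48) + 11360) + 24541) = (-49226 + 6*(-129))/(1/(48 + 11360) + 24541) = (-49226 - 774)/(1/11408 + 24541) = -50000/(1/11408 + 24541) = -50000/279963729/11408 = -50000*11408/279963729 = -570400000/279963729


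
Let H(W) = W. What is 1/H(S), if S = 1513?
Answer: 1/1513 ≈ 0.00066094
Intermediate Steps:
1/H(S) = 1/1513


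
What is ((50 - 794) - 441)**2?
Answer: 1404225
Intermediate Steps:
((50 - 794) - 441)**2 = (-744 - 441)**2 = (-1185)**2 = 1404225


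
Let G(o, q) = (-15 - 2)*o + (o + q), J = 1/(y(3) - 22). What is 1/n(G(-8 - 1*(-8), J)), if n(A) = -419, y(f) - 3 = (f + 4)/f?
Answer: -1/419 ≈ -0.0023866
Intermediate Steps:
y(f) = 3 + (4 + f)/f (y(f) = 3 + (f + 4)/f = 3 + (4 + f)/f)
J = -3/50 (J = 1/((4 + 4/3) - 22) = 1/(16/3 - 22) = 1/(-50/3) = -3/50 ≈ -0.060000)
G(o, q) = q - 16*o (G(o, q) = -17*o + (o + q) = q - 16*o)
1/n(G(-8 - 1*(-8), J)) = 1/(-419) = -1/419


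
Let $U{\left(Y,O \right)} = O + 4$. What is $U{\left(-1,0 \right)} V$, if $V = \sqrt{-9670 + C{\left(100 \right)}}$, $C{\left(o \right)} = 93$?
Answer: $4 i \sqrt{9577} \approx 391.45 i$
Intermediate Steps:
$U{\left(Y,O \right)} = 4 + O$
$V = i \sqrt{9577}$ ($V = \sqrt{-9670 + 93} = \sqrt{-9577} = i \sqrt{9577} \approx 97.862 i$)
$U{\left(-1,0 \right)} V = \left(4 + 0\right) i \sqrt{9577} = 4 i \sqrt{9577}$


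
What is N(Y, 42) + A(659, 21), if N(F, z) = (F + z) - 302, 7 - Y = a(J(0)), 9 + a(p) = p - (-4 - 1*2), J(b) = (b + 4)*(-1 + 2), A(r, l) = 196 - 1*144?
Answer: -202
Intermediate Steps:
A(r, l) = 52 (A(r, l) = 196 - 144 = 52)
J(b) = 4 + b (J(b) = (4 + b)*1 = 4 + b)
a(p) = -3 + p (a(p) = -9 + (p - (-4 - 1*2)) = -9 + (p - (-4 - 2)) = -9 + (p - 1*(-6)) = -9 + (p + 6) = -9 + (6 + p) = -3 + p)
Y = 6 (Y = 7 - (-3 + (4 + 0)) = 7 - (-3 + 4) = 7 - 1*1 = 7 - 1 = 6)
N(F, z) = -302 + F + z
N(Y, 42) + A(659, 21) = (-302 + 6 + 42) + 52 = -254 + 52 = -202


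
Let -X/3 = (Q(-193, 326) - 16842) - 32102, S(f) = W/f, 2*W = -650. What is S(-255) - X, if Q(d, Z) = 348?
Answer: -7435123/51 ≈ -1.4579e+5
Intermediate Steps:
W = -325 (W = (½)*(-650) = -325)
S(f) = -325/f
X = 145788 (X = -3*((348 - 16842) - 32102) = -3*(-16494 - 32102) = -3*(-48596) = 145788)
S(-255) - X = -325/(-255) - 1*145788 = -325*(-1/255) - 145788 = 65/51 - 145788 = -7435123/51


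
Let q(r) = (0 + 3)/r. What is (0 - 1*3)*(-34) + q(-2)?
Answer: 201/2 ≈ 100.50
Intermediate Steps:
q(r) = 3/r
(0 - 1*3)*(-34) + q(-2) = (0 - 1*3)*(-34) + 3/(-2) = (0 - 3)*(-34) + 3*(-1/2) = -3*(-34) - 3/2 = 102 - 3/2 = 201/2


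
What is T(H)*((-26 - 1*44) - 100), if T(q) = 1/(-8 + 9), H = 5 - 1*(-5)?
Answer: -170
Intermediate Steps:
H = 10 (H = 5 + 5 = 10)
T(q) = 1 (T(q) = 1/1 = 1)
T(H)*((-26 - 1*44) - 100) = 1*((-26 - 1*44) - 100) = 1*((-26 - 44) - 100) = 1*(-70 - 100) = 1*(-170) = -170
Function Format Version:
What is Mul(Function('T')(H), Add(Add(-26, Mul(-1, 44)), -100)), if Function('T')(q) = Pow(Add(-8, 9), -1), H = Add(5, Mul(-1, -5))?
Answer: -170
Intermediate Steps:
H = 10 (H = Add(5, 5) = 10)
Function('T')(q) = 1 (Function('T')(q) = Pow(1, -1) = 1)
Mul(Function('T')(H), Add(Add(-26, Mul(-1, 44)), -100)) = Mul(1, Add(Add(-26, Mul(-1, 44)), -100)) = Mul(1, Add(Add(-26, -44), -100)) = Mul(1, Add(-70, -100)) = Mul(1, -170) = -170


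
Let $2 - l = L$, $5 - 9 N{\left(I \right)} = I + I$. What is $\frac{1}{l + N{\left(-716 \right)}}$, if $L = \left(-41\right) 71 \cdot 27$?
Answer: $\frac{3}{236276} \approx 1.2697 \cdot 10^{-5}$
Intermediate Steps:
$N{\left(I \right)} = \frac{5}{9} - \frac{2 I}{9}$ ($N{\left(I \right)} = \frac{5}{9} - \frac{I + I}{9} = \frac{5}{9} - \frac{2 I}{9}$)
$L = -78597$ ($L = \left(-2911\right) 27 = -78597$)
$l = 78599$ ($l = 2 - -78597 = 2 + 78597 = 78599$)
$\frac{1}{l + N{\left(-716 \right)}} = \frac{1}{78599 + \left(\frac{5}{9} - - \frac{1432}{9}\right)} = \frac{1}{78599 + \left(\frac{5}{9} + \frac{1432}{9}\right)} = \frac{1}{78599 + \frac{479}{3}} = \frac{1}{\frac{236276}{3}} = \frac{3}{236276}$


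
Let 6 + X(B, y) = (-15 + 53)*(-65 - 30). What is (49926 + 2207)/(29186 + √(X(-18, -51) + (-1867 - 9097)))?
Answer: 760776869/425918588 - 1407591*I*√5/425918588 ≈ 1.7862 - 0.0073898*I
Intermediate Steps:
X(B, y) = -3616 (X(B, y) = -6 + (-15 + 53)*(-65 - 30) = -6 + 38*(-95) = -6 - 3610 = -3616)
(49926 + 2207)/(29186 + √(X(-18, -51) + (-1867 - 9097))) = (49926 + 2207)/(29186 + √(-3616 + (-1867 - 9097))) = 52133/(29186 + √(-3616 - 10964)) = 52133/(29186 + √(-14580)) = 52133/(29186 + 54*I*√5)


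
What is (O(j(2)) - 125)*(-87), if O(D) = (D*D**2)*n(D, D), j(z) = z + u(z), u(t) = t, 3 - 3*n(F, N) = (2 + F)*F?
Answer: 49851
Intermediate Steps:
n(F, N) = 1 - F*(2 + F)/3 (n(F, N) = 1 - (2 + F)*F/3 = 1 - F*(2 + F)/3)
j(z) = 2*z (j(z) = z + z = 2*z)
O(D) = D**3*(1 - 2*D/3 - D**2/3) (O(D) = (D*D**2)*(1 - 2*D/3 - D**2/3) = D**3*(1 - 2*D/3 - D**2/3))
(O(j(2)) - 125)*(-87) = ((2*2)**3*(3 - (2*2)**2 - 4*2)/3 - 125)*(-87) = ((1/3)*4**3*(3 - 1*4**2 - 2*4) - 125)*(-87) = ((1/3)*64*(3 - 1*16 - 8) - 125)*(-87) = ((1/3)*64*(3 - 16 - 8) - 125)*(-87) = ((1/3)*64*(-21) - 125)*(-87) = (-448 - 125)*(-87) = -573*(-87) = 49851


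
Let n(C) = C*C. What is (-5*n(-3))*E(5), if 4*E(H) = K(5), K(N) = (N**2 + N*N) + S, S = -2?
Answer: -540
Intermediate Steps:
K(N) = -2 + 2*N**2 (K(N) = (N**2 + N*N) - 2 = (N**2 + N**2) - 2 = 2*N**2 - 2 = -2 + 2*N**2)
E(H) = 12 (E(H) = (-2 + 2*5**2)/4 = (-2 + 2*25)/4 = (-2 + 50)/4 = (1/4)*48 = 12)
n(C) = C**2
(-5*n(-3))*E(5) = -5*(-3)**2*12 = -5*9*12 = -45*12 = -540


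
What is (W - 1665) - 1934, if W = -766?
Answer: -4365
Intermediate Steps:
(W - 1665) - 1934 = (-766 - 1665) - 1934 = -2431 - 1934 = -4365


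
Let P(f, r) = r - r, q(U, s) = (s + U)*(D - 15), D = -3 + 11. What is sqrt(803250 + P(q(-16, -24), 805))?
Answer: 15*sqrt(3570) ≈ 896.24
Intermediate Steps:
D = 8
q(U, s) = -7*U - 7*s (q(U, s) = (s + U)*(8 - 15) = (U + s)*(-7) = -7*U - 7*s)
P(f, r) = 0
sqrt(803250 + P(q(-16, -24), 805)) = sqrt(803250 + 0) = sqrt(803250) = 15*sqrt(3570)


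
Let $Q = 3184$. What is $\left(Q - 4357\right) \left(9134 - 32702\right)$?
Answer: $27645264$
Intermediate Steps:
$\left(Q - 4357\right) \left(9134 - 32702\right) = \left(3184 - 4357\right) \left(9134 - 32702\right) = \left(-1173\right) \left(-23568\right) = 27645264$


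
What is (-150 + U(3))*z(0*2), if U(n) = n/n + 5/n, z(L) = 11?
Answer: -4862/3 ≈ -1620.7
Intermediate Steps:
U(n) = 1 + 5/n
(-150 + U(3))*z(0*2) = (-150 + (5 + 3)/3)*11 = (-150 + (⅓)*8)*11 = (-150 + 8/3)*11 = -442/3*11 = -4862/3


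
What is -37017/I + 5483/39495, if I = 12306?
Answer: -464837539/162008490 ≈ -2.8692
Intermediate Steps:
-37017/I + 5483/39495 = -37017/12306 + 5483/39495 = -37017*1/12306 + 5483*(1/39495) = -12339/4102 + 5483/39495 = -464837539/162008490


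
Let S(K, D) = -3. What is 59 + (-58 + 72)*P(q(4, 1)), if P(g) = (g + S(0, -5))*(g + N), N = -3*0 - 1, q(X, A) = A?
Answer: 59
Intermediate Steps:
N = -1 (N = 0 - 1 = -1)
P(g) = (-1 + g)*(-3 + g) (P(g) = (g - 3)*(g - 1) = (-3 + g)*(-1 + g) = (-1 + g)*(-3 + g))
59 + (-58 + 72)*P(q(4, 1)) = 59 + (-58 + 72)*(3 + 1**2 - 4*1) = 59 + 14*(3 + 1 - 4) = 59 + 14*0 = 59 + 0 = 59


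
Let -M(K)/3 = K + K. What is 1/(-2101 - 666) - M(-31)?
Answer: -514663/2767 ≈ -186.00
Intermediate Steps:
M(K) = -6*K (M(K) = -3*(K + K) = -6*K)
1/(-2101 - 666) - M(-31) = 1/(-2101 - 666) - (-6)*(-31) = 1/(-2767) - 1*186 = -1/2767 - 186 = -514663/2767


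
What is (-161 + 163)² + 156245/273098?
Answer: 1248637/273098 ≈ 4.5721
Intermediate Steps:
(-161 + 163)² + 156245/273098 = 2² + 156245*(1/273098) = 4 + 156245/273098 = 1248637/273098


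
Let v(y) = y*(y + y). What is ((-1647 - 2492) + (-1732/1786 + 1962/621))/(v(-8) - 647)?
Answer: 254897843/31979223 ≈ 7.9707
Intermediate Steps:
v(y) = 2*y**2 (v(y) = y*(2*y) = 2*y**2)
((-1647 - 2492) + (-1732/1786 + 1962/621))/(v(-8) - 647) = ((-1647 - 2492) + (-1732/1786 + 1962/621))/(2*(-8)**2 - 647) = (-4139 + (-1732*1/1786 + 1962*(1/621)))/(2*64 - 647) = (-4139 + (-866/893 + 218/69))/(128 - 647) = (-4139 + 134920/61617)/(-519) = -254897843/61617*(-1/519) = 254897843/31979223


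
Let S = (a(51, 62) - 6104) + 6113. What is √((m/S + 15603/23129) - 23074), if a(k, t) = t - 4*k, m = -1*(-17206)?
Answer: I*√4480838830157549/439451 ≈ 152.32*I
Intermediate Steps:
m = 17206
S = -133 (S = ((62 - 4*51) - 6104) + 6113 = ((62 - 204) - 6104) + 6113 = (-142 - 6104) + 6113 = -6246 + 6113 = -133)
√((m/S + 15603/23129) - 23074) = √((17206/(-133) + 15603/23129) - 23074) = √((17206*(-1/133) + 15603*(1/23129)) - 23074) = √((-2458/19 + 15603/23129) - 23074) = √(-56554625/439451 - 23074) = √(-10196446999/439451) = I*√4480838830157549/439451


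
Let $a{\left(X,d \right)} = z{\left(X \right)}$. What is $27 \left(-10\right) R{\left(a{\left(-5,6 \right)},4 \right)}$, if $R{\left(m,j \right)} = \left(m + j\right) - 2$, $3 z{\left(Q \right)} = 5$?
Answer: $-990$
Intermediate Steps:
$z{\left(Q \right)} = \frac{5}{3}$ ($z{\left(Q \right)} = \frac{1}{3} \cdot 5 = \frac{5}{3}$)
$a{\left(X,d \right)} = \frac{5}{3}$
$R{\left(m,j \right)} = -2 + j + m$ ($R{\left(m,j \right)} = \left(j + m\right) - 2 = -2 + j + m$)
$27 \left(-10\right) R{\left(a{\left(-5,6 \right)},4 \right)} = 27 \left(-10\right) \left(-2 + 4 + \frac{5}{3}\right) = \left(-270\right) \frac{11}{3} = -990$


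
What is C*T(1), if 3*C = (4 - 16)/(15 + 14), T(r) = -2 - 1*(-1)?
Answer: 4/29 ≈ 0.13793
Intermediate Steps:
T(r) = -1 (T(r) = -2 + 1 = -1)
C = -4/29 (C = ((4 - 16)/(15 + 14))/3 = (-12/29)/3 = (-12*1/29)/3 = (⅓)*(-12/29) = -4/29 ≈ -0.13793)
C*T(1) = -4/29*(-1) = 4/29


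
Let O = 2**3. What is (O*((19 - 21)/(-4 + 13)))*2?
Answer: -32/9 ≈ -3.5556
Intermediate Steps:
O = 8
(O*((19 - 21)/(-4 + 13)))*2 = (8*((19 - 21)/(-4 + 13)))*2 = (8*(-2/9))*2 = -16/9*2 = -32/9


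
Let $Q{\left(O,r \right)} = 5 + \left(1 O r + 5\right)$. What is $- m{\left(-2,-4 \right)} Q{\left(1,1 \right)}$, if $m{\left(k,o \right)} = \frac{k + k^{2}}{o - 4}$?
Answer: $\frac{11}{4} \approx 2.75$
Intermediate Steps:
$Q{\left(O,r \right)} = 10 + O r$ ($Q{\left(O,r \right)} = 5 + \left(O r + 5\right) = 5 + \left(5 + O r\right) = 10 + O r$)
$m{\left(k,o \right)} = \frac{k + k^{2}}{-4 + o}$
$- m{\left(-2,-4 \right)} Q{\left(1,1 \right)} = - \frac{\left(-2\right) \left(1 - 2\right)}{-4 - 4} \left(10 + 1 \cdot 1\right) = - \frac{\left(-2\right) \left(-1\right)}{-8} \left(10 + 1\right) = - \frac{\left(-2\right) \left(-1\right) \left(-1\right)}{8} \cdot 11 = \left(-1\right) \left(- \frac{1}{4}\right) 11 = \frac{1}{4} \cdot 11 = \frac{11}{4}$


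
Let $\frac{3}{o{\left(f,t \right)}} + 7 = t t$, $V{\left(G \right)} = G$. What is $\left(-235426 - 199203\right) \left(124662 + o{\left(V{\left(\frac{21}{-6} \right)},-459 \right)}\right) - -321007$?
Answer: $- \frac{11414612136603421}{210674} \approx -5.4181 \cdot 10^{10}$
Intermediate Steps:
$o{\left(f,t \right)} = \frac{3}{-7 + t^{2}}$ ($o{\left(f,t \right)} = \frac{3}{-7 + t t} = \frac{3}{-7 + t^{2}}$)
$\left(-235426 - 199203\right) \left(124662 + o{\left(V{\left(\frac{21}{-6} \right)},-459 \right)}\right) - -321007 = \left(-235426 - 199203\right) \left(124662 + \frac{3}{-7 + \left(-459\right)^{2}}\right) - -321007 = - 434629 \left(124662 + \frac{3}{-7 + 210681}\right) + 321007 = - 434629 \left(124662 + \frac{3}{210674}\right) + 321007 = \left(-434629\right) \frac{26263042191}{210674} + 321007 = - \frac{11414679764432139}{210674} + 321007 = - \frac{11414612136603421}{210674}$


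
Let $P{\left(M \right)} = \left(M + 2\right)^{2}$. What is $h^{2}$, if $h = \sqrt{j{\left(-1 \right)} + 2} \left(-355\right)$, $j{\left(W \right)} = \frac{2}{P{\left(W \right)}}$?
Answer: $504100$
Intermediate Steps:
$P{\left(M \right)} = \left(2 + M\right)^{2}$
$j{\left(W \right)} = \frac{2}{\left(2 + W\right)^{2}}$
$h = -710$ ($h = \sqrt{\frac{2}{\left(2 - 1\right)^{2}} + 2} \left(-355\right) = \sqrt{2 \cdot 1^{-2} + 2} \left(-355\right) = \sqrt{2 \cdot 1 + 2} \left(-355\right) = \sqrt{2 + 2} \left(-355\right) = \sqrt{4} \left(-355\right) = 2 \left(-355\right) = -710$)
$h^{2} = \left(-710\right)^{2} = 504100$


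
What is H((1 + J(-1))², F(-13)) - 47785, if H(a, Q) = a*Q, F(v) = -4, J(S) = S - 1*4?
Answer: -47849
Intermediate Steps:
J(S) = -4 + S (J(S) = S - 4 = -4 + S)
H(a, Q) = Q*a
H((1 + J(-1))², F(-13)) - 47785 = -4*(1 + (-4 - 1))² - 47785 = -4*(1 - 5)² - 47785 = -4*(-4)² - 47785 = -4*16 - 47785 = -64 - 47785 = -47849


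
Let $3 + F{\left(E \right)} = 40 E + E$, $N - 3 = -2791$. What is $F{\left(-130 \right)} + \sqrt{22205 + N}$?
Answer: $-5333 + \sqrt{19417} \approx -5193.7$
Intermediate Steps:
$N = -2788$ ($N = 3 - 2791 = -2788$)
$F{\left(E \right)} = -3 + 41 E$ ($F{\left(E \right)} = -3 + \left(40 E + E\right) = -3 + 41 E$)
$F{\left(-130 \right)} + \sqrt{22205 + N} = \left(-3 + 41 \left(-130\right)\right) + \sqrt{22205 - 2788} = \left(-3 - 5330\right) + \sqrt{19417} = -5333 + \sqrt{19417}$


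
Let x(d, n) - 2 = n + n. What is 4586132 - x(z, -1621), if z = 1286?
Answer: 4589372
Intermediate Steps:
x(d, n) = 2 + 2*n (x(d, n) = 2 + (n + n) = 2 + 2*n)
4586132 - x(z, -1621) = 4586132 - (2 + 2*(-1621)) = 4586132 - (2 - 3242) = 4586132 - 1*(-3240) = 4586132 + 3240 = 4589372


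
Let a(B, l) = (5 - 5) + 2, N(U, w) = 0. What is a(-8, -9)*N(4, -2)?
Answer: 0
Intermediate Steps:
a(B, l) = 2 (a(B, l) = 0 + 2 = 2)
a(-8, -9)*N(4, -2) = 2*0 = 0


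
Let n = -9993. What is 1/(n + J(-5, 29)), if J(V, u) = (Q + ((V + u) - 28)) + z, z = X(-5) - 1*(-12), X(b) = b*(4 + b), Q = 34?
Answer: -1/9946 ≈ -0.00010054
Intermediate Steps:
z = 17 (z = -5*(4 - 5) - 1*(-12) = -5*(-1) + 12 = 5 + 12 = 17)
J(V, u) = 23 + V + u (J(V, u) = (34 + ((V + u) - 28)) + 17 = (34 + (-28 + V + u)) + 17 = (6 + V + u) + 17 = 23 + V + u)
1/(n + J(-5, 29)) = 1/(-9993 + (23 - 5 + 29)) = 1/(-9993 + 47) = 1/(-9946) = -1/9946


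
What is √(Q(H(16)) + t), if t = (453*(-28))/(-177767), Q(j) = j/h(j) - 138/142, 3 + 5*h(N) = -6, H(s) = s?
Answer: I*√14035120653400487/37864371 ≈ 3.1288*I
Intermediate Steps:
h(N) = -9/5 (h(N) = -⅗ + (⅕)*(-6) = -⅗ - 6/5 = -9/5)
Q(j) = -69/71 - 5*j/9 (Q(j) = j/(-9/5) - 138/142 = j*(-5/9) - 138*1/142 = -5*j/9 - 69/71 = -69/71 - 5*j/9)
t = 12684/177767 (t = -12684*(-1/177767) = 12684/177767 ≈ 0.071352)
√(Q(H(16)) + t) = √((-69/71 - 5/9*16) + 12684/177767) = √((-69/71 - 80/9) + 12684/177767) = √(-6301/639 + 12684/177767) = √(-1112004791/113593113) = I*√14035120653400487/37864371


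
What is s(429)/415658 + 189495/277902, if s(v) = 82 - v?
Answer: 2185241131/3208671931 ≈ 0.68104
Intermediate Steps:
s(429)/415658 + 189495/277902 = (82 - 1*429)/415658 + 189495/277902 = (82 - 429)*(1/415658) + 189495*(1/277902) = -347*1/415658 + 21055/30878 = -347/415658 + 21055/30878 = 2185241131/3208671931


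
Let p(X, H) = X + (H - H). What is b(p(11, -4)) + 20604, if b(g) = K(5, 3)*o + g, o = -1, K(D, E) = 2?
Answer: 20613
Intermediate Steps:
p(X, H) = X (p(X, H) = X + 0 = X)
b(g) = -2 + g (b(g) = 2*(-1) + g = -2 + g)
b(p(11, -4)) + 20604 = (-2 + 11) + 20604 = 9 + 20604 = 20613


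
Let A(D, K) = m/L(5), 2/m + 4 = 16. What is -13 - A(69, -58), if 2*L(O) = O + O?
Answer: -391/30 ≈ -13.033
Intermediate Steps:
L(O) = O (L(O) = (O + O)/2 = (2*O)/2 = O)
m = ⅙ (m = 2/(-4 + 16) = 2/12 = 2*(1/12) = ⅙ ≈ 0.16667)
A(D, K) = 1/30 (A(D, K) = (⅙)/5 = (⅙)*(⅕) = 1/30)
-13 - A(69, -58) = -13 - 1*1/30 = -13 - 1/30 = -391/30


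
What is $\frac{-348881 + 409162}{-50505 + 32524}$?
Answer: $- \frac{60281}{17981} \approx -3.3525$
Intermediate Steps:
$\frac{-348881 + 409162}{-50505 + 32524} = \frac{60281}{-17981} = 60281 \left(- \frac{1}{17981}\right) = - \frac{60281}{17981}$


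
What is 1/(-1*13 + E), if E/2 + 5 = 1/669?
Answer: -669/15385 ≈ -0.043484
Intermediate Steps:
E = -6688/669 (E = -10 + 2/669 = -6688/669 ≈ -9.9970)
1/(-1*13 + E) = 1/(-1*13 - 6688/669) = 1/(-13 - 6688/669) = 1/(-15385/669) = -669/15385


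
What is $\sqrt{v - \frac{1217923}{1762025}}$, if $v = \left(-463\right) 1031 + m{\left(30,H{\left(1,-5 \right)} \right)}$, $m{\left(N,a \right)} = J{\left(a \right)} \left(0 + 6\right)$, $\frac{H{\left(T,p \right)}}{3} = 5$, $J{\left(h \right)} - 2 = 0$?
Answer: $\frac{2 i \sqrt{14820180716552122}}{352405} \approx 690.9 i$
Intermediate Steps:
$J{\left(h \right)} = 2$ ($J{\left(h \right)} = 2 + 0 = 2$)
$H{\left(T,p \right)} = 15$ ($H{\left(T,p \right)} = 3 \cdot 5 = 15$)
$m{\left(N,a \right)} = 12$ ($m{\left(N,a \right)} = 2 \left(0 + 6\right) = 2 \cdot 6 = 12$)
$v = -477341$ ($v = \left(-463\right) 1031 + 12 = -477353 + 12 = -477341$)
$\sqrt{v - \frac{1217923}{1762025}} = \sqrt{-477341 - \frac{1217923}{1762025}} = \sqrt{- \frac{841087993448}{1762025}} = \frac{2 i \sqrt{14820180716552122}}{352405}$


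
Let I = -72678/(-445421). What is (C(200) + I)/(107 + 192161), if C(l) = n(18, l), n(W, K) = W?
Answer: 2022564/21410051207 ≈ 9.4468e-5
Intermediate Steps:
C(l) = 18
I = 72678/445421 (I = -72678*(-1/445421) = 72678/445421 ≈ 0.16317)
(C(200) + I)/(107 + 192161) = (18 + 72678/445421)/(107 + 192161) = (8090256/445421)/192268 = (8090256/445421)*(1/192268) = 2022564/21410051207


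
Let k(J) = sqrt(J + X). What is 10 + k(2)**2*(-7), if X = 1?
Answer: -11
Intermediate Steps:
k(J) = sqrt(1 + J) (k(J) = sqrt(J + 1) = sqrt(1 + J))
10 + k(2)**2*(-7) = 10 + (sqrt(1 + 2))**2*(-7) = 10 + (sqrt(3))**2*(-7) = 10 + 3*(-7) = 10 - 21 = -11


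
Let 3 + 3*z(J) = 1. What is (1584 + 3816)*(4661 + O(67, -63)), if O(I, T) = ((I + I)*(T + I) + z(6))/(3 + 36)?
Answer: 328165800/13 ≈ 2.5244e+7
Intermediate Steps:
z(J) = -⅔ (z(J) = -1 + (⅓)*1 = -1 + ⅓ = -⅔)
O(I, T) = -2/117 + 2*I*(I + T)/39 (O(I, T) = ((I + I)*(T + I) - ⅔)/(3 + 36) = ((2*I)*(I + T) - ⅔)/39 = (2*I*(I + T) - ⅔)*(1/39) = (-⅔ + 2*I*(I + T))*(1/39) = -2/117 + 2*I*(I + T)/39)
(1584 + 3816)*(4661 + O(67, -63)) = (1584 + 3816)*(4661 + (-2/117 + (2/39)*67² + (2/39)*67*(-63))) = 5400*(4661 + (-2/117 + (2/39)*4489 - 2814/13)) = 5400*(4661 + (-2/117 + 8978/39 - 2814/13)) = 5400*(4661 + 1606/117) = 5400*(546943/117) = 328165800/13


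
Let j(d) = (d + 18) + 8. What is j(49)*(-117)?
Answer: -8775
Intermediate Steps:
j(d) = 26 + d (j(d) = (18 + d) + 8 = 26 + d)
j(49)*(-117) = (26 + 49)*(-117) = 75*(-117) = -8775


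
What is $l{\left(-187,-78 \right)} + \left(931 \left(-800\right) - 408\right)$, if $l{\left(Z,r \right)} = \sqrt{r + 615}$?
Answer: $-745208 + \sqrt{537} \approx -7.4519 \cdot 10^{5}$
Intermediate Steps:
$l{\left(Z,r \right)} = \sqrt{615 + r}$
$l{\left(-187,-78 \right)} + \left(931 \left(-800\right) - 408\right) = \sqrt{615 - 78} + \left(931 \left(-800\right) - 408\right) = \sqrt{537} - 745208 = -745208 + \sqrt{537}$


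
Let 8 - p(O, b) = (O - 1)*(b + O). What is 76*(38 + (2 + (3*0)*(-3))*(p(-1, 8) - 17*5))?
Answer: -6688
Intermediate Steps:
p(O, b) = 8 - (-1 + O)*(O + b) (p(O, b) = 8 - (O - 1)*(b + O) = 8 - (-1 + O)*(O + b))
76*(38 + (2 + (3*0)*(-3))*(p(-1, 8) - 17*5)) = 76*(38 + (2 + (3*0)*(-3))*((8 - 1 + 8 - 1*(-1)**2 - 1*(-1)*8) - 17*5)) = 76*(38 + (2 + 0*(-3))*((8 - 1 + 8 - 1*1 + 8) - 85)) = 76*(38 + (2 + 0)*((8 - 1 + 8 - 1 + 8) - 85)) = 76*(38 + 2*(22 - 85)) = 76*(38 + 2*(-63)) = 76*(38 - 126) = 76*(-88) = -6688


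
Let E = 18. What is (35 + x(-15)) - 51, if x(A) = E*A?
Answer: -286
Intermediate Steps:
x(A) = 18*A
(35 + x(-15)) - 51 = (35 + 18*(-15)) - 51 = (35 - 270) - 51 = -235 - 51 = -286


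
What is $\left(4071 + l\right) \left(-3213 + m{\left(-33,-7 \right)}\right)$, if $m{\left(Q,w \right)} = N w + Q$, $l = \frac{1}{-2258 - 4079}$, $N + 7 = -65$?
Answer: $- \frac{70737913092}{6337} \approx -1.1163 \cdot 10^{7}$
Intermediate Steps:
$N = -72$ ($N = -7 - 65 = -72$)
$l = - \frac{1}{6337}$ ($l = \frac{1}{-6337} = - \frac{1}{6337} \approx -0.0001578$)
$m{\left(Q,w \right)} = Q - 72 w$ ($m{\left(Q,w \right)} = - 72 w + Q = Q - 72 w$)
$\left(4071 + l\right) \left(-3213 + m{\left(-33,-7 \right)}\right) = \left(4071 - \frac{1}{6337}\right) \left(-3213 - -471\right) = \frac{25797926 \left(-3213 + \left(-33 + 504\right)\right)}{6337} = \frac{25797926 \left(-3213 + 471\right)}{6337} = \frac{25797926}{6337} \left(-2742\right) = - \frac{70737913092}{6337}$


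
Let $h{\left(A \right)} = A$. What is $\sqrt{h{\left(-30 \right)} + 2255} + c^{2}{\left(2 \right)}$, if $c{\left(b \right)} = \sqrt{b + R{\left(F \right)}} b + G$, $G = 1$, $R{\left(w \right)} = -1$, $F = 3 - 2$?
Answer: $9 + 5 \sqrt{89} \approx 56.17$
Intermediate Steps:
$F = 1$ ($F = 3 - 2 = 1$)
$c{\left(b \right)} = 1 + b \sqrt{-1 + b}$ ($c{\left(b \right)} = \sqrt{b - 1} b + 1 = \sqrt{-1 + b} b + 1 = b \sqrt{-1 + b} + 1 = 1 + b \sqrt{-1 + b}$)
$\sqrt{h{\left(-30 \right)} + 2255} + c^{2}{\left(2 \right)} = \sqrt{-30 + 2255} + \left(1 + 2 \sqrt{-1 + 2}\right)^{2} = \sqrt{2225} + \left(1 + 2 \sqrt{1}\right)^{2} = 5 \sqrt{89} + \left(1 + 2 \cdot 1\right)^{2} = 5 \sqrt{89} + \left(1 + 2\right)^{2} = 5 \sqrt{89} + 3^{2} = 5 \sqrt{89} + 9 = 9 + 5 \sqrt{89}$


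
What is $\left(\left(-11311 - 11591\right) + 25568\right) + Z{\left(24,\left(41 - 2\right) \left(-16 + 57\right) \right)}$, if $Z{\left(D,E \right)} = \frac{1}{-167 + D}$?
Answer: $\frac{381237}{143} \approx 2666.0$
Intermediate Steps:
$\left(\left(-11311 - 11591\right) + 25568\right) + Z{\left(24,\left(41 - 2\right) \left(-16 + 57\right) \right)} = \left(\left(-11311 - 11591\right) + 25568\right) + \frac{1}{-167 + 24} = \left(\left(-11311 - 11591\right) + 25568\right) + \frac{1}{-143} = \left(-22902 + 25568\right) - \frac{1}{143} = 2666 - \frac{1}{143} = \frac{381237}{143}$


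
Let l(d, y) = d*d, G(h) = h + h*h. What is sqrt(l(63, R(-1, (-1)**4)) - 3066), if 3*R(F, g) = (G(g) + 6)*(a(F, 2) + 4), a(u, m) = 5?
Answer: sqrt(903) ≈ 30.050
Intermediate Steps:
G(h) = h + h**2
R(F, g) = 18 + 3*g*(1 + g) (R(F, g) = ((g*(1 + g) + 6)*(5 + 4))/3 = ((6 + g*(1 + g))*9)/3 = (54 + 9*g*(1 + g))/3 = 18 + 3*g*(1 + g))
l(d, y) = d**2
sqrt(l(63, R(-1, (-1)**4)) - 3066) = sqrt(63**2 - 3066) = sqrt(3969 - 3066) = sqrt(903)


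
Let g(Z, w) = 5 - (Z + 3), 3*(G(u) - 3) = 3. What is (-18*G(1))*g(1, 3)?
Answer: -72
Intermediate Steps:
G(u) = 4 (G(u) = 3 + (1/3)*3 = 3 + 1 = 4)
g(Z, w) = 2 - Z (g(Z, w) = 5 - (3 + Z) = 5 + (-3 - Z) = 2 - Z)
(-18*G(1))*g(1, 3) = (-18*4)*(2 - 1*1) = -72*(2 - 1) = -72*1 = -72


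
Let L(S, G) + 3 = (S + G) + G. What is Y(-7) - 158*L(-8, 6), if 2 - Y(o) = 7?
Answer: -163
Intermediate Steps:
Y(o) = -5 (Y(o) = 2 - 1*7 = 2 - 7 = -5)
L(S, G) = -3 + S + 2*G (L(S, G) = -3 + ((S + G) + G) = -3 + ((G + S) + G) = -3 + (S + 2*G) = -3 + S + 2*G)
Y(-7) - 158*L(-8, 6) = -5 - 158*(-3 - 8 + 2*6) = -5 - 158*(-3 - 8 + 12) = -5 - 158*1 = -5 - 158 = -163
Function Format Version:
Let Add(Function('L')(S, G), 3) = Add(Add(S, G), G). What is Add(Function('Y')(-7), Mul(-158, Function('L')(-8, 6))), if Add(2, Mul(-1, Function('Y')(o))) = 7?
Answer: -163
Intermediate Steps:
Function('Y')(o) = -5 (Function('Y')(o) = Add(2, Mul(-1, 7)) = Add(2, -7) = -5)
Function('L')(S, G) = Add(-3, S, Mul(2, G)) (Function('L')(S, G) = Add(-3, Add(Add(S, G), G)) = Add(-3, Add(Add(G, S), G)) = Add(-3, Add(S, Mul(2, G))) = Add(-3, S, Mul(2, G)))
Add(Function('Y')(-7), Mul(-158, Function('L')(-8, 6))) = Add(-5, Mul(-158, Add(-3, -8, Mul(2, 6)))) = Add(-5, Mul(-158, Add(-3, -8, 12))) = Add(-5, Mul(-158, 1)) = Add(-5, -158) = -163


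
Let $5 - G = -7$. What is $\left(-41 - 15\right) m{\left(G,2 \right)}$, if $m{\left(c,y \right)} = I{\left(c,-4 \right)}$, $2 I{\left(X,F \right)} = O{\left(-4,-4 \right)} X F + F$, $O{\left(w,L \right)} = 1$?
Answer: $1456$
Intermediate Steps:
$G = 12$ ($G = 5 - -7 = 5 + 7 = 12$)
$I{\left(X,F \right)} = \frac{F}{2} + \frac{F X}{2}$ ($I{\left(X,F \right)} = \frac{1 X F + F}{2} = \frac{X F + F}{2} = \frac{F X + F}{2} = \frac{F + F X}{2} = \frac{F}{2} + \frac{F X}{2}$)
$m{\left(c,y \right)} = -2 - 2 c$ ($m{\left(c,y \right)} = \frac{1}{2} \left(-4\right) \left(1 + c\right) = -2 - 2 c$)
$\left(-41 - 15\right) m{\left(G,2 \right)} = \left(-41 - 15\right) \left(-2 - 24\right) = - 56 \left(-2 - 24\right) = \left(-56\right) \left(-26\right) = 1456$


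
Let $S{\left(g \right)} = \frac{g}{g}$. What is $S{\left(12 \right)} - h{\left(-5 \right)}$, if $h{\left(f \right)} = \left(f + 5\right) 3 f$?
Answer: $1$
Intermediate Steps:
$h{\left(f \right)} = 3 f \left(5 + f\right)$ ($h{\left(f \right)} = \left(5 + f\right) 3 f = 3 f \left(5 + f\right)$)
$S{\left(g \right)} = 1$
$S{\left(12 \right)} - h{\left(-5 \right)} = 1 - 3 \left(-5\right) \left(5 - 5\right) = 1 - 3 \left(-5\right) 0 = 1 - 0 = 1 + 0 = 1$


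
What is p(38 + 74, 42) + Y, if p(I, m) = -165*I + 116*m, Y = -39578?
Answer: -53186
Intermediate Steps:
p(38 + 74, 42) + Y = (-165*(38 + 74) + 116*42) - 39578 = (-165*112 + 4872) - 39578 = (-18480 + 4872) - 39578 = -13608 - 39578 = -53186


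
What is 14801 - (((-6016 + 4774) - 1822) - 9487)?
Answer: 27352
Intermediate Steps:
14801 - (((-6016 + 4774) - 1822) - 9487) = 14801 - ((-1242 - 1822) - 9487) = 14801 - (-3064 - 9487) = 14801 - 1*(-12551) = 14801 + 12551 = 27352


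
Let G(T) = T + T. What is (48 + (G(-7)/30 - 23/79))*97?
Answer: 5430254/1185 ≈ 4582.5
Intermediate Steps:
G(T) = 2*T
(48 + (G(-7)/30 - 23/79))*97 = (48 + ((2*(-7))/30 - 23/79))*97 = (48 + (-14*1/30 - 23*1/79))*97 = (48 + (-7/15 - 23/79))*97 = (48 - 898/1185)*97 = (55982/1185)*97 = 5430254/1185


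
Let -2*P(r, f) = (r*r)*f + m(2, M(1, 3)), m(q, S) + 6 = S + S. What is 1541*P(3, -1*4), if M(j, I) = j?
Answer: 30820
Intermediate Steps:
m(q, S) = -6 + 2*S (m(q, S) = -6 + (S + S) = -6 + 2*S)
P(r, f) = 2 - f*r²/2 (P(r, f) = -((r*r)*f + (-6 + 2*1))/2 = -(r²*f + (-6 + 2))/2 = -(f*r² - 4)/2 = -(-4 + f*r²)/2 = 2 - f*r²/2)
1541*P(3, -1*4) = 1541*(2 - ½*(-1*4)*3²) = 1541*(2 - ½*(-4)*9) = 1541*(2 + 18) = 1541*20 = 30820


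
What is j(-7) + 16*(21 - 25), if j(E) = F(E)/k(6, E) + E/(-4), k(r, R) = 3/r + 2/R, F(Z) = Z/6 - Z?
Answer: -1261/36 ≈ -35.028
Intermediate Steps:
F(Z) = -5*Z/6 (F(Z) = Z*(⅙) - Z = Z/6 - Z = -5*Z/6)
k(r, R) = 2/R + 3/r
j(E) = -E/4 - 5*E/(6*(½ + 2/E)) (j(E) = (-5*E/6)/(2/E + 3/6) + E/(-4) = (-5*E/6)/(2/E + 3*(⅙)) + E*(-¼) = (-5*E/6)/(2/E + ½) - E/4 = (-5*E/6)/(½ + 2/E) - E/4 = -5*E/(6*(½ + 2/E)) - E/4 = -E/4 - 5*E/(6*(½ + 2/E)))
j(-7) + 16*(21 - 25) = (1/12)*(-7)*(-12 - 23*(-7))/(4 - 7) + 16*(21 - 25) = (1/12)*(-7)*(-12 + 161)/(-3) + 16*(-4) = (1/12)*(-7)*(-⅓)*149 - 64 = 1043/36 - 64 = -1261/36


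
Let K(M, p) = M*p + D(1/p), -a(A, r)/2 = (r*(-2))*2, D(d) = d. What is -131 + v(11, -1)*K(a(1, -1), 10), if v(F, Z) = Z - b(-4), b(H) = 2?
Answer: 1087/10 ≈ 108.70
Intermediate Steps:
a(A, r) = 8*r (a(A, r) = -2*r*(-2)*2 = -2*(-2*r)*2 = -(-8)*r = 8*r)
v(F, Z) = -2 + Z (v(F, Z) = Z - 1*2 = Z - 2 = -2 + Z)
K(M, p) = 1/p + M*p (K(M, p) = M*p + 1/p = 1/p + M*p)
-131 + v(11, -1)*K(a(1, -1), 10) = -131 + (-2 - 1)*(1/10 + (8*(-1))*10) = -131 - 3*(⅒ - 8*10) = -131 - 3*(⅒ - 80) = -131 - 3*(-799/10) = -131 + 2397/10 = 1087/10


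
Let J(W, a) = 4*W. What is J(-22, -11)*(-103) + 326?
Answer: 9390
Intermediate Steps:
J(-22, -11)*(-103) + 326 = (4*(-22))*(-103) + 326 = -88*(-103) + 326 = 9064 + 326 = 9390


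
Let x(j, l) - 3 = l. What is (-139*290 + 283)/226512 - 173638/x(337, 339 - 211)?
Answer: -3025871861/2282544 ≈ -1325.7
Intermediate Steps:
x(j, l) = 3 + l
(-139*290 + 283)/226512 - 173638/x(337, 339 - 211) = (-139*290 + 283)/226512 - 173638/(3 + (339 - 211)) = (-40310 + 283)*(1/226512) - 173638/(3 + 128) = -40027*1/226512 - 173638/131 = -3079/17424 - 173638*1/131 = -3079/17424 - 173638/131 = -3025871861/2282544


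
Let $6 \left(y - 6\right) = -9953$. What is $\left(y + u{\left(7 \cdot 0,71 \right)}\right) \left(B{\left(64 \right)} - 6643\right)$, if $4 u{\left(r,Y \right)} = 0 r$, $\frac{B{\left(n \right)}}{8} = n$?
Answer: $\frac{60801127}{6} \approx 1.0134 \cdot 10^{7}$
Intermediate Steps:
$B{\left(n \right)} = 8 n$
$u{\left(r,Y \right)} = 0$ ($u{\left(r,Y \right)} = \frac{0 r}{4} = \frac{1}{4} \cdot 0 = 0$)
$y = - \frac{9917}{6}$ ($y = 6 + \frac{1}{6} \left(-9953\right) = 6 - \frac{9953}{6} = - \frac{9917}{6} \approx -1652.8$)
$\left(y + u{\left(7 \cdot 0,71 \right)}\right) \left(B{\left(64 \right)} - 6643\right) = \left(- \frac{9917}{6} + 0\right) \left(8 \cdot 64 - 6643\right) = - \frac{9917 \left(512 - 6643\right)}{6} = \left(- \frac{9917}{6}\right) \left(-6131\right) = \frac{60801127}{6}$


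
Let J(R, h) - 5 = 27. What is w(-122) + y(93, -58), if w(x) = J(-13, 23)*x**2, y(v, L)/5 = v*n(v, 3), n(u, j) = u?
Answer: 519533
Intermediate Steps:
J(R, h) = 32 (J(R, h) = 5 + 27 = 32)
y(v, L) = 5*v**2 (y(v, L) = 5*(v*v) = 5*v**2)
w(x) = 32*x**2
w(-122) + y(93, -58) = 32*(-122)**2 + 5*93**2 = 32*14884 + 5*8649 = 476288 + 43245 = 519533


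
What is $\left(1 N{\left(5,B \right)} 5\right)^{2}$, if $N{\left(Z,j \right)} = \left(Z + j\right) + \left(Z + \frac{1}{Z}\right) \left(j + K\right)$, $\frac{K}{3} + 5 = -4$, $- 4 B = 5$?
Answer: $\frac{8196769}{16} \approx 5.123 \cdot 10^{5}$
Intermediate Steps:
$B = - \frac{5}{4}$ ($B = \left(- \frac{1}{4}\right) 5 = - \frac{5}{4} \approx -1.25$)
$K = -27$ ($K = -15 + 3 \left(-4\right) = -15 - 12 = -27$)
$N{\left(Z,j \right)} = Z + j + \left(-27 + j\right) \left(Z + \frac{1}{Z}\right)$ ($N{\left(Z,j \right)} = \left(Z + j\right) + \left(Z + \frac{1}{Z}\right) \left(j - 27\right) = \left(Z + j\right) + \left(Z + \frac{1}{Z}\right) \left(-27 + j\right) = \left(Z + j\right) + \left(-27 + j\right) \left(Z + \frac{1}{Z}\right) = Z + j + \left(-27 + j\right) \left(Z + \frac{1}{Z}\right)$)
$\left(1 N{\left(5,B \right)} 5\right)^{2} = \left(1 \frac{-27 - \frac{5}{4} + 5 \left(- \frac{5}{4} - 130 + 5 \left(- \frac{5}{4}\right)\right)}{5} \cdot 5\right)^{2} = \left(1 \frac{-27 - \frac{5}{4} + 5 \left(- \frac{5}{4} - 130 - \frac{25}{4}\right)}{5} \cdot 5\right)^{2} = \left(1 \frac{-27 - \frac{5}{4} + 5 \left(- \frac{275}{2}\right)}{5} \cdot 5\right)^{2} = \left(1 \frac{-27 - \frac{5}{4} - \frac{1375}{2}}{5} \cdot 5\right)^{2} = \left(1 \cdot \frac{1}{5} \left(- \frac{2863}{4}\right) 5\right)^{2} = \left(1 \left(- \frac{2863}{20}\right) 5\right)^{2} = \left(\left(- \frac{2863}{20}\right) 5\right)^{2} = \left(- \frac{2863}{4}\right)^{2} = \frac{8196769}{16}$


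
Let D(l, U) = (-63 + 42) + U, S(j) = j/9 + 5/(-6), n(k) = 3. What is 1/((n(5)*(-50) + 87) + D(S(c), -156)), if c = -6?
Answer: -1/240 ≈ -0.0041667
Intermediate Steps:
S(j) = -5/6 + j/9 (S(j) = j*(1/9) + 5*(-1/6) = j/9 - 5/6 = -5/6 + j/9)
D(l, U) = -21 + U
1/((n(5)*(-50) + 87) + D(S(c), -156)) = 1/((3*(-50) + 87) + (-21 - 156)) = 1/((-150 + 87) - 177) = 1/(-63 - 177) = 1/(-240) = -1/240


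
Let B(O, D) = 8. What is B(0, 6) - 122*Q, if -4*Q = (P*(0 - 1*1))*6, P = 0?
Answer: 8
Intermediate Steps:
Q = 0 (Q = -0*(0 - 1*1)*6/4 = -0*(0 - 1)*6/4 = -0*(-1)*6/4 = -0*6 = -1/4*0 = 0)
B(0, 6) - 122*Q = 8 - 122*0 = 8 + 0 = 8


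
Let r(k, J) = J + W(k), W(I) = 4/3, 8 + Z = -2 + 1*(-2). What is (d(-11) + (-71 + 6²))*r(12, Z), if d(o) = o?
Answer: 1472/3 ≈ 490.67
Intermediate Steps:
Z = -12 (Z = -8 + (-2 + 1*(-2)) = -8 + (-2 - 2) = -8 - 4 = -12)
W(I) = 4/3 (W(I) = 4*(⅓) = 4/3)
r(k, J) = 4/3 + J (r(k, J) = J + 4/3 = 4/3 + J)
(d(-11) + (-71 + 6²))*r(12, Z) = (-11 + (-71 + 6²))*(4/3 - 12) = (-11 + (-71 + 36))*(-32/3) = (-11 - 35)*(-32/3) = -46*(-32/3) = 1472/3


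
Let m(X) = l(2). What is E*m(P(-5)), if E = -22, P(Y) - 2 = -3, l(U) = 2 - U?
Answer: 0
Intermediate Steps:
P(Y) = -1 (P(Y) = 2 - 3 = -1)
m(X) = 0 (m(X) = 2 - 1*2 = 2 - 2 = 0)
E*m(P(-5)) = -22*0 = 0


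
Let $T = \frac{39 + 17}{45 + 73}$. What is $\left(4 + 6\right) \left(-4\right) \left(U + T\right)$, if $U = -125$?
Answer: $\frac{293880}{59} \approx 4981.0$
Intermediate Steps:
$T = \frac{28}{59}$ ($T = \frac{56}{118} = 56 \cdot \frac{1}{118} = \frac{28}{59} \approx 0.47458$)
$\left(4 + 6\right) \left(-4\right) \left(U + T\right) = \left(4 + 6\right) \left(-4\right) \left(-125 + \frac{28}{59}\right) = 10 \left(-4\right) \left(- \frac{7347}{59}\right) = \left(-40\right) \left(- \frac{7347}{59}\right) = \frac{293880}{59}$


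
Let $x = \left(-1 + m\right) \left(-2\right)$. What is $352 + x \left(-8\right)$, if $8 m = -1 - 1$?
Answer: $332$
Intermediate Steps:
$m = - \frac{1}{4}$ ($m = \frac{-1 - 1}{8} = \frac{1}{8} \left(-2\right) = - \frac{1}{4} \approx -0.25$)
$x = \frac{5}{2}$ ($x = \left(-1 - \frac{1}{4}\right) \left(-2\right) = \left(- \frac{5}{4}\right) \left(-2\right) = \frac{5}{2} \approx 2.5$)
$352 + x \left(-8\right) = 352 + \frac{5}{2} \left(-8\right) = 352 - 20 = 332$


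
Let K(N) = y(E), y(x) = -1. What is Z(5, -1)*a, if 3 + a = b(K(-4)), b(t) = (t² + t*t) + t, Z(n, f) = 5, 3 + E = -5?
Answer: -10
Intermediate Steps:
E = -8 (E = -3 - 5 = -8)
K(N) = -1
b(t) = t + 2*t² (b(t) = (t² + t²) + t = 2*t² + t = t + 2*t²)
a = -2 (a = -3 - (1 + 2*(-1)) = -3 - (1 - 2) = -3 - 1*(-1) = -3 + 1 = -2)
Z(5, -1)*a = 5*(-2) = -10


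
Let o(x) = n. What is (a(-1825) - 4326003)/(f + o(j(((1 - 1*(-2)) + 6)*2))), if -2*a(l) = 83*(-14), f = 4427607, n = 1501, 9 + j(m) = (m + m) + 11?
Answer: -2162711/2214554 ≈ -0.97659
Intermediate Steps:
j(m) = 2 + 2*m (j(m) = -9 + ((m + m) + 11) = -9 + (2*m + 11) = -9 + (11 + 2*m) = 2 + 2*m)
o(x) = 1501
a(l) = 581 (a(l) = -83*(-14)/2 = -1/2*(-1162) = 581)
(a(-1825) - 4326003)/(f + o(j(((1 - 1*(-2)) + 6)*2))) = (581 - 4326003)/(4427607 + 1501) = -4325422/4429108 = -4325422*1/4429108 = -2162711/2214554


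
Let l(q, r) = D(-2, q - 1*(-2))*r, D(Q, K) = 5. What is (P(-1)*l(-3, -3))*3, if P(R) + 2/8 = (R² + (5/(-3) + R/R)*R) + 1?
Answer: -435/4 ≈ -108.75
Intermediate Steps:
P(R) = ¾ + R² - 2*R/3 (P(R) = -¼ + ((R² + (5/(-3) + R/R)*R) + 1) = -¼ + ((R² + (5*(-⅓) + 1)*R) + 1) = -¼ + ((R² + (-5/3 + 1)*R) + 1) = -¼ + ((R² - 2*R/3) + 1) = -¼ + (1 + R² - 2*R/3) = ¾ + R² - 2*R/3)
l(q, r) = 5*r
(P(-1)*l(-3, -3))*3 = ((¾ + (-1)² - ⅔*(-1))*(5*(-3)))*3 = ((¾ + 1 + ⅔)*(-15))*3 = ((29/12)*(-15))*3 = -145/4*3 = -435/4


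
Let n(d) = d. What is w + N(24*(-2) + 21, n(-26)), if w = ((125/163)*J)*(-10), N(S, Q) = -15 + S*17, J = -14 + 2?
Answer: -62262/163 ≈ -381.98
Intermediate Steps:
J = -12
N(S, Q) = -15 + 17*S
w = 15000/163 (w = ((125/163)*(-12))*(-10) = -1500/163*(-10) = 15000/163 ≈ 92.025)
w + N(24*(-2) + 21, n(-26)) = 15000/163 + (-15 + 17*(24*(-2) + 21)) = 15000/163 + (-15 + 17*(-48 + 21)) = 15000/163 + (-15 + 17*(-27)) = 15000/163 + (-15 - 459) = 15000/163 - 474 = -62262/163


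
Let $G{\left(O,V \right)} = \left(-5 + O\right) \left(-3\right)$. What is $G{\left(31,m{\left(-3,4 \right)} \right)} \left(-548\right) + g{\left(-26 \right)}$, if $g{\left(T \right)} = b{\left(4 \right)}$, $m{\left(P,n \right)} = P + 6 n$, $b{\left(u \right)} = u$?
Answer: $42748$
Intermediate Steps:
$G{\left(O,V \right)} = 15 - 3 O$
$g{\left(T \right)} = 4$
$G{\left(31,m{\left(-3,4 \right)} \right)} \left(-548\right) + g{\left(-26 \right)} = \left(15 - 93\right) \left(-548\right) + 4 = \left(-78\right) \left(-548\right) + 4 = 42744 + 4 = 42748$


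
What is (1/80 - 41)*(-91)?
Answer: 298389/80 ≈ 3729.9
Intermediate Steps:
(1/80 - 41)*(-91) = -3279/80*(-91) = 298389/80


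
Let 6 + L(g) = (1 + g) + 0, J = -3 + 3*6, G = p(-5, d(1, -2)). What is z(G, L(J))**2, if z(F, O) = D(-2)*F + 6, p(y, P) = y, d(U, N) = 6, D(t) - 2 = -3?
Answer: 121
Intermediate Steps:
D(t) = -1 (D(t) = 2 - 3 = -1)
G = -5
J = 15 (J = -3 + 18 = 15)
L(g) = -5 + g (L(g) = -6 + ((1 + g) + 0) = -6 + (1 + g) = -5 + g)
z(F, O) = 6 - F (z(F, O) = -F + 6 = 6 - F)
z(G, L(J))**2 = (6 - 1*(-5))**2 = (6 + 5)**2 = 11**2 = 121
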